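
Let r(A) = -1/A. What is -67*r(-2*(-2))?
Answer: 67/4 ≈ 16.750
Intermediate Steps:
-67*r(-2*(-2)) = -(-67)/((-2*(-2))) = -(-67)/4 = -67*(-¼) = 67/4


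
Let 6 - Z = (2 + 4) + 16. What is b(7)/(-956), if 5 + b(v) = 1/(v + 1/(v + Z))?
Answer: 301/59272 ≈ 0.0050783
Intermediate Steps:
Z = -16 (Z = 6 - ((2 + 4) + 16) = 6 - (6 + 16) = 6 - 1*22 = 6 - 22 = -16)
b(v) = -5 + 1/(v + 1/(-16 + v)) (b(v) = -5 + 1/(v + 1/(v - 16)) = -5 + 1/(v + 1/(-16 + v)))
b(7)/(-956) = ((-21 - 5*7² + 81*7)/(1 + 7² - 16*7))/(-956) = ((-21 - 5*49 + 567)/(1 + 49 - 112))*(-1/956) = ((-21 - 245 + 567)/(-62))*(-1/956) = -1/62*301*(-1/956) = -301/62*(-1/956) = 301/59272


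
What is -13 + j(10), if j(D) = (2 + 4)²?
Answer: 23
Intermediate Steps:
j(D) = 36 (j(D) = 6² = 36)
-13 + j(10) = -13 + 36 = 23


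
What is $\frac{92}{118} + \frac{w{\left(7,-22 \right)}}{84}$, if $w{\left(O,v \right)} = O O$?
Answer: $\frac{965}{708} \approx 1.363$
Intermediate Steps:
$w{\left(O,v \right)} = O^{2}$
$\frac{92}{118} + \frac{w{\left(7,-22 \right)}}{84} = \frac{92}{118} + \frac{7^{2}}{84} = 92 \cdot \frac{1}{118} + 49 \cdot \frac{1}{84} = \frac{46}{59} + \frac{7}{12} = \frac{965}{708}$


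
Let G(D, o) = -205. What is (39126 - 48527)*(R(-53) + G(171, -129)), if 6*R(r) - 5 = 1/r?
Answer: 101728221/53 ≈ 1.9194e+6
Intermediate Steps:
R(r) = 5/6 + 1/(6*r)
(39126 - 48527)*(R(-53) + G(171, -129)) = (39126 - 48527)*((1/6)*(1 + 5*(-53))/(-53) - 205) = -9401*((1/6)*(-1/53)*(1 - 265) - 205) = -9401*((1/6)*(-1/53)*(-264) - 205) = -9401*(44/53 - 205) = -9401*(-10821/53) = 101728221/53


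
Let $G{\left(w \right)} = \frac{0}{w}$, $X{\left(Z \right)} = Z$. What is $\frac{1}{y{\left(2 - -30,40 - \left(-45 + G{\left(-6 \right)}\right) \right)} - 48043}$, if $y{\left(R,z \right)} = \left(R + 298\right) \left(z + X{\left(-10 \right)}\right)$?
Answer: $- \frac{1}{23293} \approx -4.2931 \cdot 10^{-5}$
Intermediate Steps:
$G{\left(w \right)} = 0$
$y{\left(R,z \right)} = \left(-10 + z\right) \left(298 + R\right)$ ($y{\left(R,z \right)} = \left(R + 298\right) \left(z - 10\right) = \left(298 + R\right) \left(-10 + z\right) = \left(-10 + z\right) \left(298 + R\right)$)
$\frac{1}{y{\left(2 - -30,40 - \left(-45 + G{\left(-6 \right)}\right) \right)} - 48043} = \frac{1}{\left(-2980 - 10 \left(2 - -30\right) + 298 \left(40 - \left(-45 + 0\right)\right) + \left(2 - -30\right) \left(40 - \left(-45 + 0\right)\right)\right) - 48043} = \frac{1}{\left(-2980 - 10 \left(2 + 30\right) + 298 \left(40 - -45\right) + \left(2 + 30\right) \left(40 - -45\right)\right) - 48043} = \frac{1}{\left(-2980 - 320 + 298 \left(40 + 45\right) + 32 \left(40 + 45\right)\right) - 48043} = \frac{1}{\left(-2980 - 320 + 298 \cdot 85 + 32 \cdot 85\right) - 48043} = \frac{1}{\left(-2980 - 320 + 25330 + 2720\right) - 48043} = \frac{1}{24750 - 48043} = \frac{1}{-23293} = - \frac{1}{23293}$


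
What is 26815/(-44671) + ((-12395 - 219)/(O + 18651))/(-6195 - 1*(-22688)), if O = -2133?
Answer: -117835657642/196286804967 ≈ -0.60032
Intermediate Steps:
26815/(-44671) + ((-12395 - 219)/(O + 18651))/(-6195 - 1*(-22688)) = 26815/(-44671) + ((-12395 - 219)/(-2133 + 18651))/(-6195 - 1*(-22688)) = 26815*(-1/44671) + (-12614/16518)/(-6195 + 22688) = -865/1441 - 12614*1/16518/16493 = -865/1441 - 6307/8259*1/16493 = -865/1441 - 6307/136215687 = -117835657642/196286804967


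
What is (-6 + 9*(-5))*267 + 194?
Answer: -13423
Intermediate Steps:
(-6 + 9*(-5))*267 + 194 = (-6 - 45)*267 + 194 = -51*267 + 194 = -13617 + 194 = -13423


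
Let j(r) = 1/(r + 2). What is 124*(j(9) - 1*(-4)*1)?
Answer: 5580/11 ≈ 507.27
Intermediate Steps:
j(r) = 1/(2 + r)
124*(j(9) - 1*(-4)*1) = 124*(1/(2 + 9) - 1*(-4)*1) = 124*(1/11 + 4*1) = 124*(1/11 + 4) = 124*(45/11) = 5580/11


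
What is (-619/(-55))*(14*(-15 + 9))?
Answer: -51996/55 ≈ -945.38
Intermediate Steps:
(-619/(-55))*(14*(-15 + 9)) = (-619*(-1/55))*(14*(-6)) = (619/55)*(-84) = -51996/55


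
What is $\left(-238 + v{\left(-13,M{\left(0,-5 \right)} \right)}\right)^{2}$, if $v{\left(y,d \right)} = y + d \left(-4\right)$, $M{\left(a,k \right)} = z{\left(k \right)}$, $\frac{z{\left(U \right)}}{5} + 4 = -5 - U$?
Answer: $29241$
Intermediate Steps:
$z{\left(U \right)} = -45 - 5 U$ ($z{\left(U \right)} = -20 + 5 \left(-5 - U\right) = -20 - \left(25 + 5 U\right) = -45 - 5 U$)
$M{\left(a,k \right)} = -45 - 5 k$
$v{\left(y,d \right)} = y - 4 d$
$\left(-238 + v{\left(-13,M{\left(0,-5 \right)} \right)}\right)^{2} = \left(-238 - \left(13 + 4 \left(-45 - -25\right)\right)\right)^{2} = \left(-238 - \left(13 + 4 \left(-45 + 25\right)\right)\right)^{2} = \left(-238 - -67\right)^{2} = \left(-238 + \left(-13 + 80\right)\right)^{2} = \left(-238 + 67\right)^{2} = \left(-171\right)^{2} = 29241$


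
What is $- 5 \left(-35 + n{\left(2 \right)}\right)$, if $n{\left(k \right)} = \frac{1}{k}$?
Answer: $\frac{345}{2} \approx 172.5$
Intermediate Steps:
$- 5 \left(-35 + n{\left(2 \right)}\right) = - 5 \left(-35 + \frac{1}{2}\right) = \left(-5\right) \left(- \frac{69}{2}\right) = \frac{345}{2}$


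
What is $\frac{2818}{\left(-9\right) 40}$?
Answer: $- \frac{1409}{180} \approx -7.8278$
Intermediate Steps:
$\frac{2818}{\left(-9\right) 40} = \frac{2818}{-360} = 2818 \left(- \frac{1}{360}\right) = - \frac{1409}{180}$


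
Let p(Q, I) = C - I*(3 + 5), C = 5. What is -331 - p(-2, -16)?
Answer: -464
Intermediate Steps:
p(Q, I) = 5 - 8*I (p(Q, I) = 5 - I*(3 + 5) = 5 - I*8 = 5 - 8*I)
-331 - p(-2, -16) = -331 - (5 - 8*(-16)) = -331 - (5 + 128) = -331 - 1*133 = -331 - 133 = -464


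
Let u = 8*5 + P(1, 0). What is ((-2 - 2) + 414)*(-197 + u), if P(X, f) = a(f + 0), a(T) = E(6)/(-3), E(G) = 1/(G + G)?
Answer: -1158865/18 ≈ -64381.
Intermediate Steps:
E(G) = 1/(2*G)
a(T) = -1/36 (a(T) = ((½)/6)/(-3) = ((½)*(⅙))*(-⅓) = (1/12)*(-⅓) = -1/36)
P(X, f) = -1/36
u = 1439/36 (u = 8*5 - 1/36 = 40 - 1/36 = 1439/36 ≈ 39.972)
((-2 - 2) + 414)*(-197 + u) = ((-2 - 2) + 414)*(-197 + 1439/36) = (-4 + 414)*(-5653/36) = 410*(-5653/36) = -1158865/18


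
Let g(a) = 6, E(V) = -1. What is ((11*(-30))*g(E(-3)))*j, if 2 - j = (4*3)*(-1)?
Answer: -27720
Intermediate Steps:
j = 14 (j = 2 - 4*3*(-1) = 2 - 12*(-1) = 2 - 1*(-12) = 2 + 12 = 14)
((11*(-30))*g(E(-3)))*j = ((11*(-30))*6)*14 = -330*6*14 = -1980*14 = -27720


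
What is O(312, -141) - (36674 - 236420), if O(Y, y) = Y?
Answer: 200058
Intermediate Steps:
O(312, -141) - (36674 - 236420) = 312 - (36674 - 236420) = 312 - 1*(-199746) = 312 + 199746 = 200058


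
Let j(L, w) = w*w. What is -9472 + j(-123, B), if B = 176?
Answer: 21504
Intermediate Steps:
j(L, w) = w**2
-9472 + j(-123, B) = -9472 + 176**2 = -9472 + 30976 = 21504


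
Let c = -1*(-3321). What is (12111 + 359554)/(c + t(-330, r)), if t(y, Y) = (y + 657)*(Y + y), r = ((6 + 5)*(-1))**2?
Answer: -371665/65022 ≈ -5.7160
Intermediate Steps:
r = 121 (r = (11*(-1))**2 = (-11)**2 = 121)
c = 3321
t(y, Y) = (657 + y)*(Y + y)
(12111 + 359554)/(c + t(-330, r)) = (12111 + 359554)/(3321 + ((-330)**2 + 657*121 + 657*(-330) + 121*(-330))) = 371665/(3321 + (108900 + 79497 - 216810 - 39930)) = 371665/(3321 - 68343) = 371665/(-65022) = 371665*(-1/65022) = -371665/65022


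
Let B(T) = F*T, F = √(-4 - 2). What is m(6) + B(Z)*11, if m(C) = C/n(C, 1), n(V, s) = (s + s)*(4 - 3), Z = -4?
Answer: 3 - 44*I*√6 ≈ 3.0 - 107.78*I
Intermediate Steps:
F = I*√6 (F = √(-6) = I*√6 ≈ 2.4495*I)
n(V, s) = 2*s (n(V, s) = (2*s)*1 = 2*s)
B(T) = I*T*√6 (B(T) = (I*√6)*T = I*T*√6)
m(C) = C/2 (m(C) = C/((2*1)) = C/2)
m(6) + B(Z)*11 = (½)*6 + (I*(-4)*√6)*11 = 3 - 4*I*√6*11 = 3 - 44*I*√6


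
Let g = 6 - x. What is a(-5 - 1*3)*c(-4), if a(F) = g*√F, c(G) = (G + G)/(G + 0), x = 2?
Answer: 16*I*√2 ≈ 22.627*I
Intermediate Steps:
c(G) = 2 (c(G) = (2*G)/G = 2)
g = 4 (g = 6 - 1*2 = 6 - 2 = 4)
a(F) = 4*√F
a(-5 - 1*3)*c(-4) = (4*√(-5 - 1*3))*2 = (4*√(-5 - 3))*2 = (4*√(-8))*2 = (4*(2*I*√2))*2 = (8*I*√2)*2 = 16*I*√2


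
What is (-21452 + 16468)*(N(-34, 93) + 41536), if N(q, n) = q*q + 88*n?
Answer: -253565984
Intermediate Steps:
N(q, n) = q² + 88*n
(-21452 + 16468)*(N(-34, 93) + 41536) = (-21452 + 16468)*(((-34)² + 88*93) + 41536) = -4984*((1156 + 8184) + 41536) = -4984*(9340 + 41536) = -4984*50876 = -253565984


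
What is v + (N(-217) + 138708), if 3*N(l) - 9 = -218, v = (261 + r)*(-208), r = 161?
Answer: 152587/3 ≈ 50862.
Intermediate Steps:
v = -87776 (v = (261 + 161)*(-208) = 422*(-208) = -87776)
N(l) = -209/3 (N(l) = 3 + (1/3)*(-218) = 3 - 218/3 = -209/3)
v + (N(-217) + 138708) = -87776 + (-209/3 + 138708) = -87776 + 415915/3 = 152587/3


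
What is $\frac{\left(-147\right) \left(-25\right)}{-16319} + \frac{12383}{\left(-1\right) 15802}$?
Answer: $- \frac{260150527}{257872838} \approx -1.0088$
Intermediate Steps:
$\frac{\left(-147\right) \left(-25\right)}{-16319} + \frac{12383}{\left(-1\right) 15802} = 3675 \left(- \frac{1}{16319}\right) + \frac{12383}{-15802} = - \frac{3675}{16319} + 12383 \left(- \frac{1}{15802}\right) = - \frac{3675}{16319} - \frac{12383}{15802} = - \frac{260150527}{257872838}$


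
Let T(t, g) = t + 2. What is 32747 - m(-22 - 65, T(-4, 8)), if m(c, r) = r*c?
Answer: 32573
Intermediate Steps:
T(t, g) = 2 + t
m(c, r) = c*r
32747 - m(-22 - 65, T(-4, 8)) = 32747 - (-22 - 65)*(2 - 4) = 32747 - (-87)*(-2) = 32747 - 1*174 = 32747 - 174 = 32573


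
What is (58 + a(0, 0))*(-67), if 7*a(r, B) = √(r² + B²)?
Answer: -3886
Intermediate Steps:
a(r, B) = √(B² + r²)/7 (a(r, B) = √(r² + B²)/7 = √(B² + r²)/7)
(58 + a(0, 0))*(-67) = (58 + √(0² + 0²)/7)*(-67) = (58 + √(0 + 0)/7)*(-67) = (58 + √0/7)*(-67) = (58 + (⅐)*0)*(-67) = (58 + 0)*(-67) = 58*(-67) = -3886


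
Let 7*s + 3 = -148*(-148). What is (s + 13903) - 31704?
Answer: -102706/7 ≈ -14672.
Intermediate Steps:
s = 21901/7 (s = -3/7 + (-148*(-148))/7 = -3/7 + (⅐)*21904 = -3/7 + 21904/7 = 21901/7 ≈ 3128.7)
(s + 13903) - 31704 = (21901/7 + 13903) - 31704 = 119222/7 - 31704 = -102706/7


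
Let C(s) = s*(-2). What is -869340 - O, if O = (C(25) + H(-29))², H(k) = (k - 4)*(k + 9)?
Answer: -1241440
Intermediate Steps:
C(s) = -2*s
H(k) = (-4 + k)*(9 + k)
O = 372100 (O = (-2*25 + (-36 + (-29)² + 5*(-29)))² = (-50 + (-36 + 841 - 145))² = (-50 + 660)² = 610² = 372100)
-869340 - O = -869340 - 1*372100 = -869340 - 372100 = -1241440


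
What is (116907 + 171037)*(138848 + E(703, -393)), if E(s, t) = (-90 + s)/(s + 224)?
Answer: 37062052280296/927 ≈ 3.9981e+10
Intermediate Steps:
E(s, t) = (-90 + s)/(224 + s)
(116907 + 171037)*(138848 + E(703, -393)) = (116907 + 171037)*(138848 + (-90 + 703)/(224 + 703)) = 287944*(138848 + 613/927) = 287944*(128712709/927) = 37062052280296/927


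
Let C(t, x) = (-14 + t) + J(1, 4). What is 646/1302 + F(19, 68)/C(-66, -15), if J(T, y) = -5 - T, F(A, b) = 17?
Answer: 16711/55986 ≈ 0.29849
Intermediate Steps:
C(t, x) = -20 + t (C(t, x) = (-14 + t) + (-5 - 1*1) = (-14 + t) + (-5 - 1) = (-14 + t) - 6 = -20 + t)
646/1302 + F(19, 68)/C(-66, -15) = 646/1302 + 17/(-20 - 66) = 646*(1/1302) + 17/(-86) = 323/651 + 17*(-1/86) = 323/651 - 17/86 = 16711/55986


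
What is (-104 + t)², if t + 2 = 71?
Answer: 1225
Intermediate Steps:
t = 69 (t = -2 + 71 = 69)
(-104 + t)² = (-104 + 69)² = (-35)² = 1225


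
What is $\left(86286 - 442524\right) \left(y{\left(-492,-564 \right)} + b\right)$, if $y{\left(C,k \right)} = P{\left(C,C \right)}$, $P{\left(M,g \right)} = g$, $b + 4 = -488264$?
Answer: $174114884880$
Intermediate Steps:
$b = -488268$ ($b = -4 - 488264 = -488268$)
$y{\left(C,k \right)} = C$
$\left(86286 - 442524\right) \left(y{\left(-492,-564 \right)} + b\right) = \left(86286 - 442524\right) \left(-492 - 488268\right) = \left(-356238\right) \left(-488760\right) = 174114884880$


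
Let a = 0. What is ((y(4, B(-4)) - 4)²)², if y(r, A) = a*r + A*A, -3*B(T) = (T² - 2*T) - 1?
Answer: 59072816401/6561 ≈ 9.0036e+6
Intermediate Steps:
B(T) = ⅓ - T²/3 + 2*T/3 (B(T) = -((T² - 2*T) - 1)/3 = -(-1 + T² - 2*T)/3 = ⅓ - T²/3 + 2*T/3)
y(r, A) = A² (y(r, A) = 0*r + A*A = 0 + A² = A²)
((y(4, B(-4)) - 4)²)² = (((⅓ - ⅓*(-4)² + (⅔)*(-4))² - 4)²)² = (((⅓ - ⅓*16 - 8/3)² - 4)²)² = (((⅓ - 16/3 - 8/3)² - 4)²)² = (((-23/3)² - 4)²)² = ((529/9 - 4)²)² = ((493/9)²)² = (243049/81)² = 59072816401/6561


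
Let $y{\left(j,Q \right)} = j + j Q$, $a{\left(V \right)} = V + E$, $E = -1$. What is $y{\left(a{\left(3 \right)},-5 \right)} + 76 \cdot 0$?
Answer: $-8$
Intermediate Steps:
$a{\left(V \right)} = -1 + V$ ($a{\left(V \right)} = V - 1 = -1 + V$)
$y{\left(j,Q \right)} = j + Q j$
$y{\left(a{\left(3 \right)},-5 \right)} + 76 \cdot 0 = \left(-1 + 3\right) \left(1 - 5\right) + 76 \cdot 0 = 2 \left(-4\right) + 0 = -8 + 0 = -8$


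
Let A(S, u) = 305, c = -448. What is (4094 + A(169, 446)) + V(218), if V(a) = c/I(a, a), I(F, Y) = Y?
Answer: 479267/109 ≈ 4396.9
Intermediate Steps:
V(a) = -448/a
(4094 + A(169, 446)) + V(218) = (4094 + 305) - 448/218 = 4399 - 448*1/218 = 4399 - 224/109 = 479267/109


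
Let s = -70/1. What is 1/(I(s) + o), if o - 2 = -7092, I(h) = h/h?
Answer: -1/7089 ≈ -0.00014106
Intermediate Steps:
s = -70 (s = -70*1 = -70)
I(h) = 1
o = -7090 (o = 2 - 7092 = -7090)
1/(I(s) + o) = 1/(1 - 7090) = 1/(-7089) = -1/7089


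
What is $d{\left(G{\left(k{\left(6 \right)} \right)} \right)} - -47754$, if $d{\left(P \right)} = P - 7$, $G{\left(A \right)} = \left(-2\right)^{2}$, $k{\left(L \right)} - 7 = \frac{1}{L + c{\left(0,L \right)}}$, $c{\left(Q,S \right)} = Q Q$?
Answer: $47751$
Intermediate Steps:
$c{\left(Q,S \right)} = Q^{2}$
$k{\left(L \right)} = 7 + \frac{1}{L}$ ($k{\left(L \right)} = 7 + \frac{1}{L + 0^{2}} = 7 + \frac{1}{L + 0} = 7 + \frac{1}{L}$)
$G{\left(A \right)} = 4$
$d{\left(P \right)} = -7 + P$ ($d{\left(P \right)} = P - 7 = -7 + P$)
$d{\left(G{\left(k{\left(6 \right)} \right)} \right)} - -47754 = \left(-7 + 4\right) - -47754 = -3 + 47754 = 47751$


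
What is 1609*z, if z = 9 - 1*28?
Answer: -30571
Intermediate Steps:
z = -19 (z = 9 - 28 = -19)
1609*z = 1609*(-19) = -30571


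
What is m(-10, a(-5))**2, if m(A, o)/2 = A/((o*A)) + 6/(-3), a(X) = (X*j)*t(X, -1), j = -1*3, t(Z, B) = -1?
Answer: 3844/225 ≈ 17.084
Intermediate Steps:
j = -3
a(X) = 3*X (a(X) = (X*(-3))*(-1) = -3*X*(-1) = 3*X)
m(A, o) = -4 + 2/o (m(A, o) = 2*(A/((o*A)) + 6/(-3)) = 2*(A/((A*o)) + 6*(-1/3)) = 2*(A*(1/(A*o)) - 2) = 2*(1/o - 2) = 2*(-2 + 1/o) = -4 + 2/o)
m(-10, a(-5))**2 = (-4 + 2/((3*(-5))))**2 = (-4 + 2/(-15))**2 = (-4 + 2*(-1/15))**2 = (-4 - 2/15)**2 = (-62/15)**2 = 3844/225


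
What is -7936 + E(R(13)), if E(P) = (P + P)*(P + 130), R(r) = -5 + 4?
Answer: -8194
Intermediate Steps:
R(r) = -1
E(P) = 2*P*(130 + P) (E(P) = (2*P)*(130 + P) = 2*P*(130 + P))
-7936 + E(R(13)) = -7936 + 2*(-1)*(130 - 1) = -7936 + 2*(-1)*129 = -7936 - 258 = -8194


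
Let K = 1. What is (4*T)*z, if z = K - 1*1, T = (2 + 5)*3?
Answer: 0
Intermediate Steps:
T = 21 (T = 7*3 = 21)
z = 0 (z = 1 - 1*1 = 1 - 1 = 0)
(4*T)*z = (4*21)*0 = 84*0 = 0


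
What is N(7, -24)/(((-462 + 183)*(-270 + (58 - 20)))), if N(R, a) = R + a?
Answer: -17/64728 ≈ -0.00026264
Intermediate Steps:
N(7, -24)/(((-462 + 183)*(-270 + (58 - 20)))) = (7 - 24)/(((-462 + 183)*(-270 + (58 - 20)))) = -17*(-1/(279*(-270 + 38))) = -17/((-279*(-232))) = -17/64728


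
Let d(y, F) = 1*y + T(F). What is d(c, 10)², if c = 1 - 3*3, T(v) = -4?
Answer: 144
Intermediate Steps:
c = -8 (c = 1 - 9 = -8)
d(y, F) = -4 + y (d(y, F) = 1*y - 4 = y - 4 = -4 + y)
d(c, 10)² = (-4 - 8)² = (-12)² = 144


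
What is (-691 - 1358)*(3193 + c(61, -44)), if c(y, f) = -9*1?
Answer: -6524016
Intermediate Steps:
c(y, f) = -9
(-691 - 1358)*(3193 + c(61, -44)) = (-691 - 1358)*(3193 - 9) = -2049*3184 = -6524016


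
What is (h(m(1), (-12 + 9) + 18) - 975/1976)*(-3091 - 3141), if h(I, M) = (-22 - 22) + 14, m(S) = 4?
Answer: 190035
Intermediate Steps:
h(I, M) = -30 (h(I, M) = -44 + 14 = -30)
(h(m(1), (-12 + 9) + 18) - 975/1976)*(-3091 - 3141) = (-30 - 975/1976)*(-3091 - 3141) = (-30 - 975*1/1976)*(-6232) = (-30 - 75/152)*(-6232) = -4635/152*(-6232) = 190035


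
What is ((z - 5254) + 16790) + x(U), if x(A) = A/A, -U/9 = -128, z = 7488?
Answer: 19025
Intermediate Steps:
U = 1152 (U = -9*(-128) = 1152)
x(A) = 1
((z - 5254) + 16790) + x(U) = ((7488 - 5254) + 16790) + 1 = (2234 + 16790) + 1 = 19024 + 1 = 19025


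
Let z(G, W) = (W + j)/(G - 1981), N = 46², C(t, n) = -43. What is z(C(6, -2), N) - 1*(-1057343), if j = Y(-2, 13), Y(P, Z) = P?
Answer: 1070030059/1012 ≈ 1.0573e+6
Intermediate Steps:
j = -2
N = 2116
z(G, W) = (-2 + W)/(-1981 + G) (z(G, W) = (W - 2)/(G - 1981) = (-2 + W)/(-1981 + G))
z(C(6, -2), N) - 1*(-1057343) = (-2 + 2116)/(-1981 - 43) - 1*(-1057343) = 2114/(-2024) + 1057343 = -1/2024*2114 + 1057343 = -1057/1012 + 1057343 = 1070030059/1012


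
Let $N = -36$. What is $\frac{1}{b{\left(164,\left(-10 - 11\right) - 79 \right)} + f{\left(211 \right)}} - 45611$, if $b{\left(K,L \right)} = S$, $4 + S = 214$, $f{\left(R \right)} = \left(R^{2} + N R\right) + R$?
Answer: $- \frac{1703388405}{37346} \approx -45611.0$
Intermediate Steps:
$f{\left(R \right)} = R^{2} - 35 R$ ($f{\left(R \right)} = \left(R^{2} - 36 R\right) + R = R^{2} - 35 R$)
$S = 210$ ($S = -4 + 214 = 210$)
$b{\left(K,L \right)} = 210$
$\frac{1}{b{\left(164,\left(-10 - 11\right) - 79 \right)} + f{\left(211 \right)}} - 45611 = \frac{1}{210 + 211 \left(-35 + 211\right)} - 45611 = \frac{1}{210 + 211 \cdot 176} - 45611 = \frac{1}{210 + 37136} - 45611 = \frac{1}{37346} - 45611 = - \frac{1703388405}{37346}$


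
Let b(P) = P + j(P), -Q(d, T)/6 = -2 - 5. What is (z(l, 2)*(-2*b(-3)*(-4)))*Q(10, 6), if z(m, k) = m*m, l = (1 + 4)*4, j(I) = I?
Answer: -806400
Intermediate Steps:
Q(d, T) = 42 (Q(d, T) = -6*(-2 - 5) = -6*(-7) = 42)
b(P) = 2*P (b(P) = P + P = 2*P)
l = 20 (l = 5*4 = 20)
z(m, k) = m²
(z(l, 2)*(-2*b(-3)*(-4)))*Q(10, 6) = (20²*(-4*(-3)*(-4)))*42 = (400*(-2*(-6)*(-4)))*42 = (400*(12*(-4)))*42 = (400*(-48))*42 = -19200*42 = -806400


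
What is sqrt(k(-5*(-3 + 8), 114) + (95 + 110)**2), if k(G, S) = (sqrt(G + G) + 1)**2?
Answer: sqrt(41976 + 10*I*sqrt(2)) ≈ 204.88 + 0.0345*I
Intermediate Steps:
k(G, S) = (1 + sqrt(2)*sqrt(G))**2 (k(G, S) = (sqrt(2*G) + 1)**2 = (sqrt(2)*sqrt(G) + 1)**2 = (1 + sqrt(2)*sqrt(G))**2)
sqrt(k(-5*(-3 + 8), 114) + (95 + 110)**2) = sqrt((1 + sqrt(2)*sqrt(-5*(-3 + 8)))**2 + (95 + 110)**2) = sqrt((1 + sqrt(2)*sqrt(-5*5))**2 + 205**2) = sqrt((1 + sqrt(2)*sqrt(-25))**2 + 42025) = sqrt((1 + sqrt(2)*(5*I))**2 + 42025) = sqrt((1 + 5*I*sqrt(2))**2 + 42025) = sqrt(42025 + (1 + 5*I*sqrt(2))**2)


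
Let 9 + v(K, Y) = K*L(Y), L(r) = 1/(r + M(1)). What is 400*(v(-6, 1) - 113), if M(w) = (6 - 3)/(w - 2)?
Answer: -47600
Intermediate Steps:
M(w) = 3/(-2 + w)
L(r) = 1/(-3 + r) (L(r) = 1/(r + 3/(-2 + 1)) = 1/(r + 3/(-1)) = 1/(r + 3*(-1)) = 1/(r - 3) = 1/(-3 + r))
v(K, Y) = -9 + K/(-3 + Y)
400*(v(-6, 1) - 113) = 400*((27 - 6 - 9*1)/(-3 + 1) - 113) = 400*((27 - 6 - 9)/(-2) - 113) = 400*(-½*12 - 113) = 400*(-6 - 113) = 400*(-119) = -47600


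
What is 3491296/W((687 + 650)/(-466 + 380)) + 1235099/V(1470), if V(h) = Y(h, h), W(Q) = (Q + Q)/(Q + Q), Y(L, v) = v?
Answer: 5133440219/1470 ≈ 3.4921e+6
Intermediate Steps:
W(Q) = 1 (W(Q) = (2*Q)/((2*Q)) = (2*Q)*(1/(2*Q)) = 1)
V(h) = h
3491296/W((687 + 650)/(-466 + 380)) + 1235099/V(1470) = 3491296/1 + 1235099/1470 = 3491296*1 + 1235099*(1/1470) = 3491296 + 1235099/1470 = 5133440219/1470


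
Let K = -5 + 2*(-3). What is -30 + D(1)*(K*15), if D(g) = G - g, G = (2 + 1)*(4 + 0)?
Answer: -1845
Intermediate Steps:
K = -11 (K = -5 - 6 = -11)
G = 12 (G = 3*4 = 12)
D(g) = 12 - g
-30 + D(1)*(K*15) = -30 + (12 - 1*1)*(-11*15) = -30 + (12 - 1)*(-165) = -30 + 11*(-165) = -30 - 1815 = -1845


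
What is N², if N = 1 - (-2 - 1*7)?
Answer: 100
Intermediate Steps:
N = 10 (N = 1 - (-2 - 7) = 1 - 1*(-9) = 1 + 9 = 10)
N² = 10² = 100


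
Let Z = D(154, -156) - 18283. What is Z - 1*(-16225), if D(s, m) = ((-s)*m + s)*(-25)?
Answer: -606508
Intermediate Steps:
D(s, m) = -25*s + 25*m*s (D(s, m) = (-m*s + s)*(-25) = (s - m*s)*(-25) = -25*s + 25*m*s)
Z = -622733 (Z = 25*154*(-1 - 156) - 18283 = 25*154*(-157) - 18283 = -604450 - 18283 = -622733)
Z - 1*(-16225) = -622733 - 1*(-16225) = -622733 + 16225 = -606508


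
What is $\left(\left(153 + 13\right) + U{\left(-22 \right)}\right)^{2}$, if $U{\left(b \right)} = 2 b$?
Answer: $14884$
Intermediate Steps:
$\left(\left(153 + 13\right) + U{\left(-22 \right)}\right)^{2} = \left(\left(153 + 13\right) + 2 \left(-22\right)\right)^{2} = \left(166 - 44\right)^{2} = 122^{2} = 14884$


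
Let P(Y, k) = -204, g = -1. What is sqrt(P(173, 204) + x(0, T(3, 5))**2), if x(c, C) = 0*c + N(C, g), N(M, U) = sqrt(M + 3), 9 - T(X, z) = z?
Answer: I*sqrt(197) ≈ 14.036*I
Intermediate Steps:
T(X, z) = 9 - z
N(M, U) = sqrt(3 + M)
x(c, C) = sqrt(3 + C) (x(c, C) = 0*c + sqrt(3 + C) = 0 + sqrt(3 + C) = sqrt(3 + C))
sqrt(P(173, 204) + x(0, T(3, 5))**2) = sqrt(-204 + (sqrt(3 + (9 - 1*5)))**2) = sqrt(-204 + (sqrt(3 + (9 - 5)))**2) = sqrt(-204 + (sqrt(3 + 4))**2) = sqrt(-204 + (sqrt(7))**2) = sqrt(-204 + 7) = sqrt(-197) = I*sqrt(197)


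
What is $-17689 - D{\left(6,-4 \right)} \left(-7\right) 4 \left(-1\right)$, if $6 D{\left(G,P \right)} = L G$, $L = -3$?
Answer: $-17605$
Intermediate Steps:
$D{\left(G,P \right)} = - \frac{G}{2}$ ($D{\left(G,P \right)} = \frac{\left(-3\right) G}{6} = - \frac{G}{2}$)
$-17689 - D{\left(6,-4 \right)} \left(-7\right) 4 \left(-1\right) = -17689 - \left(- \frac{1}{2}\right) 6 \left(-7\right) 4 \left(-1\right) = -17689 - \left(-3\right) \left(-7\right) \left(-4\right) = -17689 - 21 \left(-4\right) = -17689 - -84 = -17689 + 84 = -17605$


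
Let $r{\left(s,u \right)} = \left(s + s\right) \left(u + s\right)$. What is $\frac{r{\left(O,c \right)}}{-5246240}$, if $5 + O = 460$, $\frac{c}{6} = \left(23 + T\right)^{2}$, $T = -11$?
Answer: $- \frac{120029}{524624} \approx -0.22879$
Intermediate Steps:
$c = 864$ ($c = 6 \left(23 - 11\right)^{2} = 6 \cdot 12^{2} = 6 \cdot 144 = 864$)
$O = 455$ ($O = -5 + 460 = 455$)
$r{\left(s,u \right)} = 2 s \left(s + u\right)$
$\frac{r{\left(O,c \right)}}{-5246240} = \frac{2 \cdot 455 \left(455 + 864\right)}{-5246240} = 2 \cdot 455 \cdot 1319 \left(- \frac{1}{5246240}\right) = 1200290 \left(- \frac{1}{5246240}\right) = - \frac{120029}{524624}$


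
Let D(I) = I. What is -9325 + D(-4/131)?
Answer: -1221579/131 ≈ -9325.0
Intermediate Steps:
-9325 + D(-4/131) = -9325 - 4/131 = -1221579/131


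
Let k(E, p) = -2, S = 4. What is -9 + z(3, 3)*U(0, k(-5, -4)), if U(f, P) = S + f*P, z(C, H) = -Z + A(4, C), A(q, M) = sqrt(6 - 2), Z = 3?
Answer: -13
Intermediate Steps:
A(q, M) = 2 (A(q, M) = sqrt(4) = 2)
z(C, H) = -1 (z(C, H) = -1*3 + 2 = -3 + 2 = -1)
U(f, P) = 4 + P*f (U(f, P) = 4 + f*P = 4 + P*f)
-9 + z(3, 3)*U(0, k(-5, -4)) = -9 - (4 - 2*0) = -9 - (4 + 0) = -9 - 1*4 = -9 - 4 = -13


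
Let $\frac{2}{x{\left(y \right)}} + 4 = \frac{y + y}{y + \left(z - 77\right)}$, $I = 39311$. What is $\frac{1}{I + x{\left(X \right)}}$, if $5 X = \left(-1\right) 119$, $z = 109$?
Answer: $\frac{201}{7901470} \approx 2.5438 \cdot 10^{-5}$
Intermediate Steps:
$X = - \frac{119}{5}$ ($X = \frac{\left(-1\right) 119}{5} = \frac{1}{5} \left(-119\right) = - \frac{119}{5} \approx -23.8$)
$x{\left(y \right)} = \frac{2}{-4 + \frac{2 y}{32 + y}}$ ($x{\left(y \right)} = \frac{2}{-4 + \frac{y + y}{y + \left(109 - 77\right)}} = \frac{2}{-4 + \frac{2 y}{y + \left(109 - 77\right)}} = \frac{2}{-4 + \frac{2 y}{y + 32}} = \frac{2}{-4 + \frac{2 y}{32 + y}}$)
$\frac{1}{I + x{\left(X \right)}} = \frac{1}{39311 + \frac{-32 - - \frac{119}{5}}{64 - \frac{119}{5}}} = \frac{1}{39311 + \frac{-32 + \frac{119}{5}}{\frac{201}{5}}} = \frac{1}{39311 + \frac{5}{201} \left(- \frac{41}{5}\right)} = \frac{1}{39311 - \frac{41}{201}} = \frac{1}{\frac{7901470}{201}} = \frac{201}{7901470}$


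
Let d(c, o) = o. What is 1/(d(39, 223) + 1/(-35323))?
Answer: 35323/7877028 ≈ 0.0044843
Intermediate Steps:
1/(d(39, 223) + 1/(-35323)) = 1/(223 + 1/(-35323)) = 1/(223 - 1/35323) = 1/(7877028/35323) = 35323/7877028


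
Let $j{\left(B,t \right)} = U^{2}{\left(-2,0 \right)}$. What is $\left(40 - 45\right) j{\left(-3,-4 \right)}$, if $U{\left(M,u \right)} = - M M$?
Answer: $-80$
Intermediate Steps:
$U{\left(M,u \right)} = - M^{2}$
$j{\left(B,t \right)} = 16$ ($j{\left(B,t \right)} = \left(- \left(-2\right)^{2}\right)^{2} = \left(\left(-1\right) 4\right)^{2} = \left(-4\right)^{2} = 16$)
$\left(40 - 45\right) j{\left(-3,-4 \right)} = \left(40 - 45\right) 16 = \left(-5\right) 16 = -80$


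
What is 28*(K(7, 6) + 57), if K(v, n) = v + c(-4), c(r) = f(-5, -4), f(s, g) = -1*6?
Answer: 1624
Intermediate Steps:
f(s, g) = -6
c(r) = -6
K(v, n) = -6 + v (K(v, n) = v - 6 = -6 + v)
28*(K(7, 6) + 57) = 28*((-6 + 7) + 57) = 28*(1 + 57) = 28*58 = 1624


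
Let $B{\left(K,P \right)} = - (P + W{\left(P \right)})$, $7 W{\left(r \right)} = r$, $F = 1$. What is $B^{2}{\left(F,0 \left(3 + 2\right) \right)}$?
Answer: $0$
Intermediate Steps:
$W{\left(r \right)} = \frac{r}{7}$
$B{\left(K,P \right)} = - \frac{8 P}{7}$ ($B{\left(K,P \right)} = - (P + \frac{P}{7}) = - \frac{8 P}{7}$)
$B^{2}{\left(F,0 \left(3 + 2\right) \right)} = \left(- \frac{8 \cdot 0 \left(3 + 2\right)}{7}\right)^{2} = \left(- \frac{8 \cdot 0 \cdot 5}{7}\right)^{2} = \left(\left(- \frac{8}{7}\right) 0\right)^{2} = 0^{2} = 0$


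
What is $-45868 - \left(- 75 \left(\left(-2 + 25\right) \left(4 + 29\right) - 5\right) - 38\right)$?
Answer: $10720$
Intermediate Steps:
$-45868 - \left(- 75 \left(\left(-2 + 25\right) \left(4 + 29\right) - 5\right) - 38\right) = -45868 - \left(- 75 \left(23 \cdot 33 - 5\right) - 38\right) = -45868 - \left(- 75 \left(759 - 5\right) - 38\right) = -45868 - \left(\left(-75\right) 754 - 38\right) = -45868 - \left(-56550 - 38\right) = -45868 - -56588 = -45868 + 56588 = 10720$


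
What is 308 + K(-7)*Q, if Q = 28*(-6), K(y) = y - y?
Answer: 308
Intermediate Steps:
K(y) = 0
Q = -168
308 + K(-7)*Q = 308 + 0*(-168) = 308 + 0 = 308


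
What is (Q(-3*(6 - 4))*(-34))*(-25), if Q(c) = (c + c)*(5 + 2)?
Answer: -71400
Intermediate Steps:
Q(c) = 14*c (Q(c) = (2*c)*7 = 14*c)
(Q(-3*(6 - 4))*(-34))*(-25) = ((14*(-3*(6 - 4)))*(-34))*(-25) = ((14*(-3*2))*(-34))*(-25) = ((14*(-6))*(-34))*(-25) = -84*(-34)*(-25) = 2856*(-25) = -71400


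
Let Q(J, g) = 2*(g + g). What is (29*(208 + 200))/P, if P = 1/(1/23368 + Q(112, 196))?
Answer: 27096038727/2921 ≈ 9.2763e+6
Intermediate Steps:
Q(J, g) = 4*g (Q(J, g) = 2*(2*g) = 4*g)
P = 23368/18320513 (P = 1/(1/23368 + 4*196) = 1/(1/23368 + 784) = 1/(18320513/23368) = 23368/18320513 ≈ 0.0012755)
(29*(208 + 200))/P = (29*(208 + 200))/(23368/18320513) = (29*408)*(18320513/23368) = 11832*(18320513/23368) = 27096038727/2921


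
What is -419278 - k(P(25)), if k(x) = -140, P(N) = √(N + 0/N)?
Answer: -419138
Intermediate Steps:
P(N) = √N (P(N) = √(N + 0) = √N)
-419278 - k(P(25)) = -419278 - 1*(-140) = -419278 + 140 = -419138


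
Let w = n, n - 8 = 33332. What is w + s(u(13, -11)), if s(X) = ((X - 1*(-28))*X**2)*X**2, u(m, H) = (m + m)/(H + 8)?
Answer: 34606228/243 ≈ 1.4241e+5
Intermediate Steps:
n = 33340 (n = 8 + 33332 = 33340)
w = 33340
u(m, H) = 2*m/(8 + H) (u(m, H) = (2*m)/(8 + H) = 2*m/(8 + H))
s(X) = X**4*(28 + X) (s(X) = ((X + 28)*X**2)*X**2 = ((28 + X)*X**2)*X**2 = (X**2*(28 + X))*X**2 = X**4*(28 + X))
w + s(u(13, -11)) = 33340 + (2*13/(8 - 11))**4*(28 + 2*13/(8 - 11)) = 33340 + (2*13/(-3))**4*(28 + 2*13/(-3)) = 33340 + (2*13*(-1/3))**4*(28 + 2*13*(-1/3)) = 33340 + (-26/3)**4*(28 - 26/3) = 33340 + (456976/81)*(58/3) = 33340 + 26504608/243 = 34606228/243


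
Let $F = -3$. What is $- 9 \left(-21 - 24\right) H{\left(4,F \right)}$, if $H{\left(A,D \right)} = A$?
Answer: $1620$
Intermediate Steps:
$- 9 \left(-21 - 24\right) H{\left(4,F \right)} = - 9 \left(-21 - 24\right) 4 = - 9 \left(\left(-45\right) 4\right) = \left(-9\right) \left(-180\right) = 1620$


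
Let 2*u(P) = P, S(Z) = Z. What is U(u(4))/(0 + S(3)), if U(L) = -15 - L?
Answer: -17/3 ≈ -5.6667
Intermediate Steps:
u(P) = P/2
U(u(4))/(0 + S(3)) = (-15 - 4/2)/(0 + 3) = (-15 - 1*2)/3 = (-15 - 2)/3 = (1/3)*(-17) = -17/3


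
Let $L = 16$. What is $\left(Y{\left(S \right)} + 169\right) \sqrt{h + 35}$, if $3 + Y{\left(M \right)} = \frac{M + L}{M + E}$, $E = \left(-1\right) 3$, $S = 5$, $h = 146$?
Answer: $\frac{353 \sqrt{181}}{2} \approx 2374.6$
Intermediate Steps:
$E = -3$
$Y{\left(M \right)} = -3 + \frac{16 + M}{-3 + M}$ ($Y{\left(M \right)} = -3 + \frac{M + 16}{M - 3} = -3 + \frac{16 + M}{-3 + M}$)
$\left(Y{\left(S \right)} + 169\right) \sqrt{h + 35} = \left(\frac{25 - 10}{-3 + 5} + 169\right) \sqrt{146 + 35} = \left(\frac{25 - 10}{2} + 169\right) \sqrt{181} = \left(\frac{1}{2} \cdot 15 + 169\right) \sqrt{181} = \left(\frac{15}{2} + 169\right) \sqrt{181} = \frac{353 \sqrt{181}}{2}$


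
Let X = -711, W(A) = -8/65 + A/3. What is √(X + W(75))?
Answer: I*√2898870/65 ≈ 26.194*I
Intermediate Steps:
W(A) = -8/65 + A/3 (W(A) = -8*1/65 + A*(⅓) = -8/65 + A/3)
√(X + W(75)) = √(-711 + (-8/65 + (⅓)*75)) = √(-711 + (-8/65 + 25)) = √(-711 + 1617/65) = √(-44598/65) = I*√2898870/65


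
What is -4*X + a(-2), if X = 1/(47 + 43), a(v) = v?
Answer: -92/45 ≈ -2.0444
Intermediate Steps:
X = 1/90 ≈ 0.011111
-4*X + a(-2) = -4*1/90 - 2 = -2/45 - 2 = -92/45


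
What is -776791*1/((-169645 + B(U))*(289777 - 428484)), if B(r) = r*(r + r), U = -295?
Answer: 776791/611004335 ≈ 0.0012713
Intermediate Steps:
B(r) = 2*r**2 (B(r) = r*(2*r) = 2*r**2)
-776791*1/((-169645 + B(U))*(289777 - 428484)) = -776791*1/((-169645 + 2*(-295)**2)*(289777 - 428484)) = -776791*(-1/(138707*(-169645 + 2*87025))) = -776791*(-1/(138707*(-169645 + 174050))) = -776791/((-138707*4405)) = -776791/(-611004335) = -776791*(-1/611004335) = 776791/611004335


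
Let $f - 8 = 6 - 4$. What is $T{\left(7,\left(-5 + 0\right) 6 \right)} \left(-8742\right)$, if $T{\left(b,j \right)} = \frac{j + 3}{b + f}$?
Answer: $\frac{236034}{17} \approx 13884.0$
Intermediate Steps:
$f = 10$ ($f = 8 + \left(6 - 4\right) = 8 + 2 = 10$)
$T{\left(b,j \right)} = \frac{3 + j}{10 + b}$ ($T{\left(b,j \right)} = \frac{j + 3}{b + 10} = \frac{3 + j}{10 + b}$)
$T{\left(7,\left(-5 + 0\right) 6 \right)} \left(-8742\right) = \frac{3 + \left(-5 + 0\right) 6}{10 + 7} \left(-8742\right) = \frac{3 - 30}{17} \left(-8742\right) = \frac{1}{17} \left(-27\right) \left(-8742\right) = \left(- \frac{27}{17}\right) \left(-8742\right) = \frac{236034}{17}$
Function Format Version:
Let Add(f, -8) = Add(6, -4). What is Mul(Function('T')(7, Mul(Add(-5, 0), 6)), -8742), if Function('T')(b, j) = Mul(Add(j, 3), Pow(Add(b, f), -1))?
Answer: Rational(236034, 17) ≈ 13884.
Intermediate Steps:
f = 10 (f = Add(8, Add(6, -4)) = Add(8, 2) = 10)
Function('T')(b, j) = Mul(Pow(Add(10, b), -1), Add(3, j)) (Function('T')(b, j) = Mul(Add(j, 3), Pow(Add(b, 10), -1)) = Mul(Add(3, j), Pow(Add(10, b), -1)) = Mul(Pow(Add(10, b), -1), Add(3, j)))
Mul(Function('T')(7, Mul(Add(-5, 0), 6)), -8742) = Mul(Mul(Pow(Add(10, 7), -1), Add(3, Mul(Add(-5, 0), 6))), -8742) = Mul(Mul(Pow(17, -1), Add(3, Mul(-5, 6))), -8742) = Mul(Mul(Rational(1, 17), Add(3, -30)), -8742) = Mul(Mul(Rational(1, 17), -27), -8742) = Mul(Rational(-27, 17), -8742) = Rational(236034, 17)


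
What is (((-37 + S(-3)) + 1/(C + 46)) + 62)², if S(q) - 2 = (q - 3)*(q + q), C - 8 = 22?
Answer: 22934521/5776 ≈ 3970.7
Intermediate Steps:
C = 30 (C = 8 + 22 = 30)
S(q) = 2 + 2*q*(-3 + q) (S(q) = 2 + (q - 3)*(q + q) = 2 + (-3 + q)*(2*q) = 2 + 2*q*(-3 + q))
(((-37 + S(-3)) + 1/(C + 46)) + 62)² = (((-37 + (2 - 6*(-3) + 2*(-3)²)) + 1/(30 + 46)) + 62)² = (((-37 + (2 + 18 + 2*9)) + 1/76) + 62)² = (((-37 + (2 + 18 + 18)) + 1/76) + 62)² = (((-37 + 38) + 1/76) + 62)² = ((1 + 1/76) + 62)² = (77/76 + 62)² = (4789/76)² = 22934521/5776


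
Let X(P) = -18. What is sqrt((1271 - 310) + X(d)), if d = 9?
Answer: sqrt(943) ≈ 30.708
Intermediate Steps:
sqrt((1271 - 310) + X(d)) = sqrt((1271 - 310) - 18) = sqrt(961 - 18) = sqrt(943)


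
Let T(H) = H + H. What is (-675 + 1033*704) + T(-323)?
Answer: 725911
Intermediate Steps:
T(H) = 2*H
(-675 + 1033*704) + T(-323) = (-675 + 1033*704) + 2*(-323) = (-675 + 727232) - 646 = 726557 - 646 = 725911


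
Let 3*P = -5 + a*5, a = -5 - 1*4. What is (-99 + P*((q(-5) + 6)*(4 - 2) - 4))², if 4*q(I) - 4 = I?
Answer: 50176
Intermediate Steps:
a = -9 (a = -5 - 4 = -9)
q(I) = 1 + I/4
P = -50/3 (P = (-5 - 9*5)/3 = (-5 - 45)/3 = (⅓)*(-50) = -50/3 ≈ -16.667)
(-99 + P*((q(-5) + 6)*(4 - 2) - 4))² = (-99 - 50*(((1 + (¼)*(-5)) + 6)*(4 - 2) - 4)/3)² = (-99 - 50*(((1 - 5/4) + 6)*2 - 4)/3)² = (-99 - 50*((-¼ + 6)*2 - 4)/3)² = (-99 - 50*((23/4)*2 - 4)/3)² = (-99 - 50*(23/2 - 4)/3)² = (-99 - 50/3*15/2)² = (-99 - 125)² = (-224)² = 50176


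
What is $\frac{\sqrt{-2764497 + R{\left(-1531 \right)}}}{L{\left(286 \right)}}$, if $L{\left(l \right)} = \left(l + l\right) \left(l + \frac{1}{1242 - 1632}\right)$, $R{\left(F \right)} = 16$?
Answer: $\frac{15 i \sqrt{2764481}}{2453858} \approx 0.010164 i$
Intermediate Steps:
$L{\left(l \right)} = 2 l \left(- \frac{1}{390} + l\right)$ ($L{\left(l \right)} = 2 l \left(l + \frac{1}{-390}\right) = 2 l \left(l - \frac{1}{390}\right) = 2 l \left(- \frac{1}{390} + l\right)$)
$\frac{\sqrt{-2764497 + R{\left(-1531 \right)}}}{L{\left(286 \right)}} = \frac{\sqrt{-2764497 + 16}}{\frac{1}{195} \cdot 286 \left(-1 + 390 \cdot 286\right)} = \frac{\sqrt{-2764481}}{\frac{1}{195} \cdot 286 \left(-1 + 111540\right)} = \frac{i \sqrt{2764481}}{\frac{1}{195} \cdot 286 \cdot 111539} = \frac{i \sqrt{2764481}}{\frac{2453858}{15}} = i \sqrt{2764481} \cdot \frac{15}{2453858} = \frac{15 i \sqrt{2764481}}{2453858}$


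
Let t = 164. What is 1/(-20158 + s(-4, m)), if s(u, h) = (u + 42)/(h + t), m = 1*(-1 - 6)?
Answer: -157/3164768 ≈ -4.9609e-5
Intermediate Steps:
m = -7 (m = 1*(-7) = -7)
s(u, h) = (42 + u)/(164 + h) (s(u, h) = (u + 42)/(h + 164) = (42 + u)/(164 + h))
1/(-20158 + s(-4, m)) = 1/(-20158 + (42 - 4)/(164 - 7)) = 1/(-20158 + 38/157) = 1/(-3164768/157) = -157/3164768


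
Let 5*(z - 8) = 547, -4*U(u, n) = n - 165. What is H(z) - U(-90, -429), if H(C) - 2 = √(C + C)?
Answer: -293/2 + √5870/5 ≈ -131.18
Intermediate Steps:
U(u, n) = 165/4 - n/4 (U(u, n) = -(n - 165)/4 = -(-165 + n)/4 = 165/4 - n/4)
z = 587/5 (z = 8 + (⅕)*547 = 8 + 547/5 = 587/5 ≈ 117.40)
H(C) = 2 + √2*√C (H(C) = 2 + √(C + C) = 2 + √(2*C) = 2 + √2*√C)
H(z) - U(-90, -429) = (2 + √2*√(587/5)) - (165/4 - ¼*(-429)) = (2 + √2*(√2935/5)) - (165/4 + 429/4) = (2 + √5870/5) - 1*297/2 = (2 + √5870/5) - 297/2 = -293/2 + √5870/5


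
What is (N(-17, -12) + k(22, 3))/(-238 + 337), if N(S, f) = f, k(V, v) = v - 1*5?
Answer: -14/99 ≈ -0.14141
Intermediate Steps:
k(V, v) = -5 + v (k(V, v) = v - 5 = -5 + v)
(N(-17, -12) + k(22, 3))/(-238 + 337) = (-12 + (-5 + 3))/(-238 + 337) = (-12 - 2)/99 = -14*1/99 = -14/99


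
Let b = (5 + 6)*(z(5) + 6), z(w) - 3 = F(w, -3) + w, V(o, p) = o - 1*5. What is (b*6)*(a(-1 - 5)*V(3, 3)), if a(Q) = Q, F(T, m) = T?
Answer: 15048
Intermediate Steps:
V(o, p) = -5 + o (V(o, p) = o - 5 = -5 + o)
z(w) = 3 + 2*w (z(w) = 3 + (w + w) = 3 + 2*w)
b = 209 (b = (5 + 6)*((3 + 2*5) + 6) = 11*((3 + 10) + 6) = 11*(13 + 6) = 11*19 = 209)
(b*6)*(a(-1 - 5)*V(3, 3)) = (209*6)*((-1 - 5)*(-5 + 3)) = 1254*(-6*(-2)) = 1254*12 = 15048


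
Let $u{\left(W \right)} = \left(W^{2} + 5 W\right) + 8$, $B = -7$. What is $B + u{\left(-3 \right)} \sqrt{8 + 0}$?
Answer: $-7 + 4 \sqrt{2} \approx -1.3431$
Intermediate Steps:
$u{\left(W \right)} = 8 + W^{2} + 5 W$
$B + u{\left(-3 \right)} \sqrt{8 + 0} = -7 + \left(8 + \left(-3\right)^{2} + 5 \left(-3\right)\right) \sqrt{8 + 0} = -7 + \left(8 + 9 - 15\right) \sqrt{8} = -7 + 2 \cdot 2 \sqrt{2} = -7 + 4 \sqrt{2}$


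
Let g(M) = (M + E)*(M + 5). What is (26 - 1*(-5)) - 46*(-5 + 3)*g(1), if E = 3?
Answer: 2239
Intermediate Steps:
g(M) = (3 + M)*(5 + M) (g(M) = (M + 3)*(M + 5) = (3 + M)*(5 + M))
(26 - 1*(-5)) - 46*(-5 + 3)*g(1) = (26 - 1*(-5)) - 46*(-5 + 3)*(15 + 1**2 + 8*1) = (26 + 5) - (-92)*(15 + 1 + 8) = 31 - (-92)*24 = 31 - 46*(-48) = 31 + 2208 = 2239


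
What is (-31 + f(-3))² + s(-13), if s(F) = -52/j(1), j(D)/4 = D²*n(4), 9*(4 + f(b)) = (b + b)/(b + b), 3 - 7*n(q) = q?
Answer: 105967/81 ≈ 1308.2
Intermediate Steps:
n(q) = 3/7 - q/7
f(b) = -35/9 (f(b) = -4 + ((b + b)/(b + b))/9 = -4 + ((2*b)/((2*b)))/9 = -4 + ((2*b)*(1/(2*b)))/9 = -4 + (⅑)*1 = -4 + ⅑ = -35/9)
j(D) = -4*D²/7 (j(D) = 4*(D²*(3/7 - ⅐*4)) = 4*(D²*(3/7 - 4/7)) = 4*(D²*(-⅐)) = 4*(-D²/7) = -4*D²/7)
s(F) = 91 (s(F) = -52/((-4/7*1²)) = -52/((-4/7*1)) = -52/(-4/7) = -52*(-7/4) = 91)
(-31 + f(-3))² + s(-13) = (-31 - 35/9)² + 91 = (-314/9)² + 91 = 98596/81 + 91 = 105967/81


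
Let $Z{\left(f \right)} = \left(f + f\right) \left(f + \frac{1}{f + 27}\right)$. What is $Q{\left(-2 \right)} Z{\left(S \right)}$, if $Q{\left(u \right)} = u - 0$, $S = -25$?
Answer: $-2450$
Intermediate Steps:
$Q{\left(u \right)} = u$ ($Q{\left(u \right)} = u + 0 = u$)
$Z{\left(f \right)} = 2 f \left(f + \frac{1}{27 + f}\right)$
$Q{\left(-2 \right)} Z{\left(S \right)} = - 2 \cdot 2 \left(-25\right) \frac{1}{27 - 25} \left(1 + \left(-25\right)^{2} + 27 \left(-25\right)\right) = - 2 \cdot 2 \left(-25\right) \frac{1}{2} \left(1 + 625 - 675\right) = - 2 \cdot 2 \left(-25\right) \frac{1}{2} \left(-49\right) = \left(-2\right) 1225 = -2450$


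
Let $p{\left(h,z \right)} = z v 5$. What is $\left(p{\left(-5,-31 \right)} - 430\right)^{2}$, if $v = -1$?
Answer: $75625$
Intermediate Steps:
$p{\left(h,z \right)} = - 5 z$ ($p{\left(h,z \right)} = z \left(-1\right) 5 = - z 5 = - 5 z$)
$\left(p{\left(-5,-31 \right)} - 430\right)^{2} = \left(\left(-5\right) \left(-31\right) - 430\right)^{2} = \left(155 - 430\right)^{2} = \left(-275\right)^{2} = 75625$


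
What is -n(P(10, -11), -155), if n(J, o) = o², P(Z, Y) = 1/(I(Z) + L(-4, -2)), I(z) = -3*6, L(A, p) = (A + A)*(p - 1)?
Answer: -24025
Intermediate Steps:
L(A, p) = 2*A*(-1 + p) (L(A, p) = (2*A)*(-1 + p) = 2*A*(-1 + p))
I(z) = -18
P(Z, Y) = ⅙ (P(Z, Y) = 1/(-18 + 2*(-4)*(-1 - 2)) = 1/(-18 + 2*(-4)*(-3)) = 1/(-18 + 24) = 1/6 = ⅙)
-n(P(10, -11), -155) = -1*(-155)² = -1*24025 = -24025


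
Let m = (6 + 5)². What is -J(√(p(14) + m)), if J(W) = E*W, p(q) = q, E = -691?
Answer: 2073*√15 ≈ 8028.7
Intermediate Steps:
m = 121 (m = 11² = 121)
J(W) = -691*W
-J(√(p(14) + m)) = -(-691)*√(14 + 121) = -(-691)*√135 = -(-691)*3*√15 = -(-2073)*√15 = 2073*√15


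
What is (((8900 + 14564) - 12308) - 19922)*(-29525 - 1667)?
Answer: 273429072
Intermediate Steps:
(((8900 + 14564) - 12308) - 19922)*(-29525 - 1667) = ((23464 - 12308) - 19922)*(-31192) = (11156 - 19922)*(-31192) = -8766*(-31192) = 273429072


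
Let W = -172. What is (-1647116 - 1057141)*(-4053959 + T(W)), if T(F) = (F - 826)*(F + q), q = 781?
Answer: 12606545731437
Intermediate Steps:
T(F) = (-826 + F)*(781 + F) (T(F) = (F - 826)*(F + 781) = (-826 + F)*(781 + F))
(-1647116 - 1057141)*(-4053959 + T(W)) = (-1647116 - 1057141)*(-4053959 + (-645106 + (-172)**2 - 45*(-172))) = -2704257*(-4053959 + (-645106 + 29584 + 7740)) = -2704257*(-4053959 - 607782) = -2704257*(-4661741) = 12606545731437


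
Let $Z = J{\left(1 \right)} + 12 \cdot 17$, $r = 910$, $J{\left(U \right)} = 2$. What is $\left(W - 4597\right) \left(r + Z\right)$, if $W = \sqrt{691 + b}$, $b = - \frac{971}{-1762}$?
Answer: $-5130252 + \frac{558 \sqrt{2147019906}}{881} \approx -5.1009 \cdot 10^{6}$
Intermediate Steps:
$b = \frac{971}{1762}$ ($b = \left(-971\right) \left(- \frac{1}{1762}\right) = \frac{971}{1762} \approx 0.55108$)
$W = \frac{\sqrt{2147019906}}{1762}$ ($W = \sqrt{691 + \frac{971}{1762}} = \sqrt{\frac{1218513}{1762}} = \frac{\sqrt{2147019906}}{1762} \approx 26.297$)
$Z = 206$ ($Z = 2 + 12 \cdot 17 = 2 + 204 = 206$)
$\left(W - 4597\right) \left(r + Z\right) = \left(\frac{\sqrt{2147019906}}{1762} - 4597\right) \left(910 + 206\right) = \left(-4597 + \frac{\sqrt{2147019906}}{1762}\right) 1116 = -5130252 + \frac{558 \sqrt{2147019906}}{881}$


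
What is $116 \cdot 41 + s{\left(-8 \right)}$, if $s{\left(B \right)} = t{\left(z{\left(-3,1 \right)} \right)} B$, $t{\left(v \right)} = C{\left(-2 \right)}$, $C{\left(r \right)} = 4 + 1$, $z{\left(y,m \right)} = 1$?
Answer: $4716$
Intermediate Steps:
$C{\left(r \right)} = 5$
$t{\left(v \right)} = 5$
$s{\left(B \right)} = 5 B$
$116 \cdot 41 + s{\left(-8 \right)} = 116 \cdot 41 + 5 \left(-8\right) = 4756 - 40 = 4716$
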